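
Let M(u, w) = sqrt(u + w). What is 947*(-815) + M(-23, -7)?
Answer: -771805 + I*sqrt(30) ≈ -7.7181e+5 + 5.4772*I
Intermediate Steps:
947*(-815) + M(-23, -7) = 947*(-815) + sqrt(-23 - 7) = -771805 + sqrt(-30) = -771805 + I*sqrt(30)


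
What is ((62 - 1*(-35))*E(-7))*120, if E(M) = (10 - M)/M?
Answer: -197880/7 ≈ -28269.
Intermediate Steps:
E(M) = (10 - M)/M
((62 - 1*(-35))*E(-7))*120 = ((62 - 1*(-35))*((10 - 1*(-7))/(-7)))*120 = ((62 + 35)*(-(10 + 7)/7))*120 = (97*(-⅐*17))*120 = (97*(-17/7))*120 = -1649/7*120 = -197880/7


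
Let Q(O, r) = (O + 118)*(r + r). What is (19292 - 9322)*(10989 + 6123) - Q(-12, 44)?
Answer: 170597312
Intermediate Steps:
Q(O, r) = 2*r*(118 + O) (Q(O, r) = (118 + O)*(2*r) = 2*r*(118 + O))
(19292 - 9322)*(10989 + 6123) - Q(-12, 44) = (19292 - 9322)*(10989 + 6123) - 2*44*(118 - 12) = 9970*17112 - 2*44*106 = 170606640 - 1*9328 = 170606640 - 9328 = 170597312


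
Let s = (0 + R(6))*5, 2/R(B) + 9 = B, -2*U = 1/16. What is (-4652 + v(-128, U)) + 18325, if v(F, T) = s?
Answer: 41009/3 ≈ 13670.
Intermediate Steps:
U = -1/32 (U = -½/16 = -½*1/16 = -1/32 ≈ -0.031250)
R(B) = 2/(-9 + B)
s = -10/3 (s = (0 + 2/(-9 + 6))*5 = (0 + 2/(-3))*5 = (0 + 2*(-⅓))*5 = (0 - ⅔)*5 = -⅔*5 = -10/3 ≈ -3.3333)
v(F, T) = -10/3
(-4652 + v(-128, U)) + 18325 = (-4652 - 10/3) + 18325 = -13966/3 + 18325 = 41009/3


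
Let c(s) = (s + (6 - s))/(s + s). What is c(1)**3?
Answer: 27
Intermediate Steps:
c(s) = 3/s (c(s) = 6/((2*s)) = 6*(1/(2*s)) = 3/s)
c(1)**3 = (3/1)**3 = (3*1)**3 = 3**3 = 27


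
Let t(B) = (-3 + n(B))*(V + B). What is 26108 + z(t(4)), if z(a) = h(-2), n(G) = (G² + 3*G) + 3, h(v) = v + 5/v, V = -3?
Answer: 52207/2 ≈ 26104.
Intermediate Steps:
n(G) = 3 + G² + 3*G
t(B) = (-3 + B)*(B² + 3*B) (t(B) = (-3 + (3 + B² + 3*B))*(-3 + B) = (B² + 3*B)*(-3 + B) = (-3 + B)*(B² + 3*B))
z(a) = -9/2 (z(a) = -2 + 5/(-2) = -2 + 5*(-½) = -2 - 5/2 = -9/2)
26108 + z(t(4)) = 26108 - 9/2 = 52207/2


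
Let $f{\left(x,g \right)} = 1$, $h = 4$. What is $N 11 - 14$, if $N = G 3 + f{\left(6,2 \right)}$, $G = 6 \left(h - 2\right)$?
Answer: $393$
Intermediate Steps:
$G = 12$ ($G = 6 \left(4 - 2\right) = 6 \cdot 2 = 12$)
$N = 37$ ($N = 12 \cdot 3 + 1 = 36 + 1 = 37$)
$N 11 - 14 = 37 \cdot 11 - 14 = 407 - 14 = 393$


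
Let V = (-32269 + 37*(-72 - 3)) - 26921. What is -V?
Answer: 61965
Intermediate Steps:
V = -61965 (V = (-32269 + 37*(-75)) - 26921 = (-32269 - 2775) - 26921 = -35044 - 26921 = -61965)
-V = -1*(-61965) = 61965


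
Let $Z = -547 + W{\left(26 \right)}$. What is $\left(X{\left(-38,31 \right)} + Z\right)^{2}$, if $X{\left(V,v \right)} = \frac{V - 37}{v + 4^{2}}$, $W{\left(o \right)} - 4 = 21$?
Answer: $\frac{605602881}{2209} \approx 2.7415 \cdot 10^{5}$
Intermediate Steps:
$W{\left(o \right)} = 25$ ($W{\left(o \right)} = 4 + 21 = 25$)
$X{\left(V,v \right)} = \frac{-37 + V}{16 + v}$ ($X{\left(V,v \right)} = \frac{-37 + V}{v + 16} = \frac{-37 + V}{16 + v}$)
$Z = -522$ ($Z = -547 + 25 = -522$)
$\left(X{\left(-38,31 \right)} + Z\right)^{2} = \left(\frac{-37 - 38}{16 + 31} - 522\right)^{2} = \left(\frac{1}{47} \left(-75\right) - 522\right)^{2} = \left(- \frac{75}{47} - 522\right)^{2} = \left(- \frac{24609}{47}\right)^{2} = \frac{605602881}{2209}$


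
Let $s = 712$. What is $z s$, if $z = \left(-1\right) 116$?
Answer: $-82592$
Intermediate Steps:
$z = -116$
$z s = \left(-116\right) 712 = -82592$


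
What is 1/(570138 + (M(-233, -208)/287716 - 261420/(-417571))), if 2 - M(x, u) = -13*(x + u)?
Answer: 10921987076/6227046487683517 ≈ 1.7540e-6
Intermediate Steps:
M(x, u) = 2 + 13*u + 13*x (M(x, u) = 2 - (-13)*(x + u) = 2 - (-13)*(u + x) = 2 - (-13*u - 13*x) = 2 + (13*u + 13*x) = 2 + 13*u + 13*x)
1/(570138 + (M(-233, -208)/287716 - 261420/(-417571))) = 1/(570138 + ((2 + 13*(-208) + 13*(-233))/287716 - 261420/(-417571))) = 1/(570138 + ((2 - 2704 - 3029)*(1/287716) - 261420*(-1/417571))) = 1/(570138 + (-5731*1/287716 + 261420/417571)) = 1/(570138 + (-521/26156 + 261420/417571)) = 1/(570138 + 6620147029/10921987076) = 1/(6227046487683517/10921987076) = 10921987076/6227046487683517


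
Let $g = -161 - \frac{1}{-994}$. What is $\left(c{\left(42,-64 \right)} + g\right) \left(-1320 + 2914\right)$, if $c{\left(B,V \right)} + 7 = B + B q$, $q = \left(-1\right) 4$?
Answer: $- \frac{232911295}{497} \approx -4.6863 \cdot 10^{5}$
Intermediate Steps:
$q = -4$
$g = - \frac{160033}{994}$ ($g = -161 - - \frac{1}{994} = -161 + \frac{1}{994} = - \frac{160033}{994} \approx -161.0$)
$c{\left(B,V \right)} = -7 - 3 B$ ($c{\left(B,V \right)} = -7 + \left(B + B \left(-4\right)\right) = -7 + \left(B - 4 B\right) = -7 - 3 B$)
$\left(c{\left(42,-64 \right)} + g\right) \left(-1320 + 2914\right) = \left(\left(-7 - 126\right) - \frac{160033}{994}\right) \left(-1320 + 2914\right) = \left(\left(-7 - 126\right) - \frac{160033}{994}\right) 1594 = \left(-133 - \frac{160033}{994}\right) 1594 = \left(- \frac{292235}{994}\right) 1594 = - \frac{232911295}{497}$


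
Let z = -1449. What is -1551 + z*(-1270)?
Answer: 1838679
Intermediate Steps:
-1551 + z*(-1270) = -1551 - 1449*(-1270) = -1551 + 1840230 = 1838679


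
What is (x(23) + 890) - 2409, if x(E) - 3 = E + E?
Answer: -1470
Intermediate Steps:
x(E) = 3 + 2*E (x(E) = 3 + (E + E) = 3 + 2*E)
(x(23) + 890) - 2409 = ((3 + 2*23) + 890) - 2409 = ((3 + 46) + 890) - 2409 = (49 + 890) - 2409 = 939 - 2409 = -1470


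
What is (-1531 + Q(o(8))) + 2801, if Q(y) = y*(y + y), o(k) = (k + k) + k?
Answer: 2422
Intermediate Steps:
o(k) = 3*k (o(k) = 2*k + k = 3*k)
Q(y) = 2*y² (Q(y) = y*(2*y) = 2*y²)
(-1531 + Q(o(8))) + 2801 = (-1531 + 2*(3*8)²) + 2801 = (-1531 + 2*24²) + 2801 = (-1531 + 2*576) + 2801 = (-1531 + 1152) + 2801 = -379 + 2801 = 2422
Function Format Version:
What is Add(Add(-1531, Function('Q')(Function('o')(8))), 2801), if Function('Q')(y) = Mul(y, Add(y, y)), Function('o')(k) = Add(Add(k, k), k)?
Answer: 2422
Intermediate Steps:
Function('o')(k) = Mul(3, k) (Function('o')(k) = Add(Mul(2, k), k) = Mul(3, k))
Function('Q')(y) = Mul(2, Pow(y, 2)) (Function('Q')(y) = Mul(y, Mul(2, y)) = Mul(2, Pow(y, 2)))
Add(Add(-1531, Function('Q')(Function('o')(8))), 2801) = Add(Add(-1531, Mul(2, Pow(Mul(3, 8), 2))), 2801) = Add(Add(-1531, Mul(2, Pow(24, 2))), 2801) = Add(Add(-1531, Mul(2, 576)), 2801) = Add(Add(-1531, 1152), 2801) = Add(-379, 2801) = 2422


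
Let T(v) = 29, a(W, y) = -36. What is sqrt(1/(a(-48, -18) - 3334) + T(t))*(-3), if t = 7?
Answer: -3*sqrt(329346730)/3370 ≈ -16.155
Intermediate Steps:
sqrt(1/(a(-48, -18) - 3334) + T(t))*(-3) = sqrt(1/(-36 - 3334) + 29)*(-3) = sqrt(1/(-3370) + 29)*(-3) = sqrt(-1/3370 + 29)*(-3) = sqrt(97729/3370)*(-3) = (sqrt(329346730)/3370)*(-3) = -3*sqrt(329346730)/3370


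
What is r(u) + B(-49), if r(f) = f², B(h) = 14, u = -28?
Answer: 798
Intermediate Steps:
r(u) + B(-49) = (-28)² + 14 = 784 + 14 = 798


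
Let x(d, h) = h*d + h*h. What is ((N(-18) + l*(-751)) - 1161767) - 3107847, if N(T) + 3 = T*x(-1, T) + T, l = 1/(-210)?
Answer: -897915359/210 ≈ -4.2758e+6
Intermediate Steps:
x(d, h) = h² + d*h (x(d, h) = d*h + h² = h² + d*h)
l = -1/210 ≈ -0.0047619
N(T) = -3 + T + T²*(-1 + T) (N(T) = -3 + (T*(T*(-1 + T)) + T) = -3 + (T²*(-1 + T) + T) = -3 + (T + T²*(-1 + T)) = -3 + T + T²*(-1 + T))
((N(-18) + l*(-751)) - 1161767) - 3107847 = (((-3 - 18 + (-18)²*(-1 - 18)) - 1/210*(-751)) - 1161767) - 3107847 = (((-3 - 18 + 324*(-19)) + 751/210) - 1161767) - 3107847 = (((-3 - 18 - 6156) + 751/210) - 1161767) - 3107847 = ((-6177 + 751/210) - 1161767) - 3107847 = (-1296419/210 - 1161767) - 3107847 = -245267489/210 - 3107847 = -897915359/210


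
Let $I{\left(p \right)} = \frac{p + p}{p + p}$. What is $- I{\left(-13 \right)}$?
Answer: $-1$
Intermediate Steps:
$I{\left(p \right)} = 1$ ($I{\left(p \right)} = \frac{2 p}{2 p} = 2 p \frac{1}{2 p} = 1$)
$- I{\left(-13 \right)} = \left(-1\right) 1 = -1$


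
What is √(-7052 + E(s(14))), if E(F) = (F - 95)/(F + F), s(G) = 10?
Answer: 5*I*√1129/2 ≈ 84.001*I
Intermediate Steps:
E(F) = (-95 + F)/(2*F) (E(F) = (-95 + F)/((2*F)) = (-95 + F)*(1/(2*F)) = (-95 + F)/(2*F))
√(-7052 + E(s(14))) = √(-7052 + (½)*(-95 + 10)/10) = √(-7052 + (½)*(⅒)*(-85)) = √(-7052 - 17/4) = √(-28225/4) = 5*I*√1129/2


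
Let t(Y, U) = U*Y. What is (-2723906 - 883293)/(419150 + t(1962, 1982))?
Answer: -3607199/4307834 ≈ -0.83736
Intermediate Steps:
(-2723906 - 883293)/(419150 + t(1962, 1982)) = (-2723906 - 883293)/(419150 + 1982*1962) = -3607199/(419150 + 3888684) = -3607199/4307834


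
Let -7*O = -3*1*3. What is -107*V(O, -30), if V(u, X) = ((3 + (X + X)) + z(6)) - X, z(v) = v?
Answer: 2247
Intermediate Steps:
O = 9/7 (O = -(-3*1)*3/7 = -(-3)*3/7 = -⅐*(-9) = 9/7 ≈ 1.2857)
V(u, X) = 9 + X (V(u, X) = ((3 + (X + X)) + 6) - X = ((3 + 2*X) + 6) - X = (9 + 2*X) - X = 9 + X)
-107*V(O, -30) = -107*(9 - 30) = -107*(-21) = 2247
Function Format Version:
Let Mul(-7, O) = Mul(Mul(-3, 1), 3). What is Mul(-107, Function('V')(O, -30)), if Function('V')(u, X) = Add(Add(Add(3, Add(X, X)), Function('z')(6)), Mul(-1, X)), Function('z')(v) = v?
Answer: 2247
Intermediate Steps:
O = Rational(9, 7) (O = Mul(Rational(-1, 7), Mul(Mul(-3, 1), 3)) = Mul(Rational(-1, 7), Mul(-3, 3)) = Mul(Rational(-1, 7), -9) = Rational(9, 7) ≈ 1.2857)
Function('V')(u, X) = Add(9, X) (Function('V')(u, X) = Add(Add(Add(3, Add(X, X)), 6), Mul(-1, X)) = Add(Add(Add(3, Mul(2, X)), 6), Mul(-1, X)) = Add(Add(9, Mul(2, X)), Mul(-1, X)) = Add(9, X))
Mul(-107, Function('V')(O, -30)) = Mul(-107, Add(9, -30)) = Mul(-107, -21) = 2247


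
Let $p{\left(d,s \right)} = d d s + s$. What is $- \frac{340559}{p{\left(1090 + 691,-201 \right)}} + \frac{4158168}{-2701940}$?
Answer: $- \frac{12500846971813}{8125757793690} \approx -1.5384$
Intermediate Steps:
$p{\left(d,s \right)} = s + s d^{2}$ ($p{\left(d,s \right)} = d^{2} s + s = s d^{2} + s = s + s d^{2}$)
$- \frac{340559}{p{\left(1090 + 691,-201 \right)}} + \frac{4158168}{-2701940} = - \frac{340559}{\left(-201\right) \left(1 + \left(1090 + 691\right)^{2}\right)} + \frac{4158168}{-2701940} = - \frac{340559}{\left(-201\right) \left(1 + 1781^{2}\right)} + 4158168 \left(- \frac{1}{2701940}\right) = - \frac{340559}{\left(-201\right) \left(1 + 3171961\right)} - \frac{19614}{12745} = - \frac{340559}{\left(-201\right) 3171962} - \frac{19614}{12745} = - \frac{340559}{-637564362} - \frac{19614}{12745} = \left(-340559\right) \left(- \frac{1}{637564362}\right) - \frac{19614}{12745} = \frac{340559}{637564362} - \frac{19614}{12745} = - \frac{12500846971813}{8125757793690}$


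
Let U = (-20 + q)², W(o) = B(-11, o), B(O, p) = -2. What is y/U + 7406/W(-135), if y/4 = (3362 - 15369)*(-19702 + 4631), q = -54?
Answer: 175888090/1369 ≈ 1.2848e+5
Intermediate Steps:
W(o) = -2
U = 5476 (U = (-20 - 54)² = (-74)² = 5476)
y = 723829988 (y = 4*((3362 - 15369)*(-19702 + 4631)) = 4*(-12007*(-15071)) = 4*180957497 = 723829988)
y/U + 7406/W(-135) = 723829988/5476 + 7406/(-2) = 723829988*(1/5476) + 7406*(-½) = 180957497/1369 - 3703 = 175888090/1369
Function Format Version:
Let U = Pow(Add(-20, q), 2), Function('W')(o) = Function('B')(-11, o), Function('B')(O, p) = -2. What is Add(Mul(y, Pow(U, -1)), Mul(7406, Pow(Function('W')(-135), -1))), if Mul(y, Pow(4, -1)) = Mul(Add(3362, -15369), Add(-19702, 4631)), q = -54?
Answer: Rational(175888090, 1369) ≈ 1.2848e+5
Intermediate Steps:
Function('W')(o) = -2
U = 5476 (U = Pow(Add(-20, -54), 2) = Pow(-74, 2) = 5476)
y = 723829988 (y = Mul(4, Mul(Add(3362, -15369), Add(-19702, 4631))) = Mul(4, Mul(-12007, -15071)) = Mul(4, 180957497) = 723829988)
Add(Mul(y, Pow(U, -1)), Mul(7406, Pow(Function('W')(-135), -1))) = Add(Mul(723829988, Pow(5476, -1)), Mul(7406, Pow(-2, -1))) = Add(Mul(723829988, Rational(1, 5476)), Mul(7406, Rational(-1, 2))) = Add(Rational(180957497, 1369), -3703) = Rational(175888090, 1369)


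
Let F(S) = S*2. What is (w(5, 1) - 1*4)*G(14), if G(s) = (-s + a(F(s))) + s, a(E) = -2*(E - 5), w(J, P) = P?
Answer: 138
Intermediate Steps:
F(S) = 2*S
a(E) = 10 - 2*E (a(E) = -2*(-5 + E) = 10 - 2*E)
G(s) = 10 - 4*s (G(s) = (-s + (10 - 4*s)) + s = (10 - 5*s) + s = 10 - 4*s)
(w(5, 1) - 1*4)*G(14) = (1 - 1*4)*(10 - 4*14) = (1 - 4)*(10 - 56) = -3*(-46) = 138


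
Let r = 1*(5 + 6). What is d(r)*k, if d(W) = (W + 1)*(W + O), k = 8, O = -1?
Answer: 960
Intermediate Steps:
r = 11 (r = 1*11 = 11)
d(W) = (1 + W)*(-1 + W) (d(W) = (W + 1)*(W - 1) = (1 + W)*(-1 + W))
d(r)*k = (-1 + 11²)*8 = (-1 + 121)*8 = 120*8 = 960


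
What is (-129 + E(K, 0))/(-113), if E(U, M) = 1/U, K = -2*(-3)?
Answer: 773/678 ≈ 1.1401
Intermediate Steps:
K = 6
(-129 + E(K, 0))/(-113) = (-129 + 1/6)/(-113) = (-129 + ⅙)*(-1/113) = -773/6*(-1/113) = 773/678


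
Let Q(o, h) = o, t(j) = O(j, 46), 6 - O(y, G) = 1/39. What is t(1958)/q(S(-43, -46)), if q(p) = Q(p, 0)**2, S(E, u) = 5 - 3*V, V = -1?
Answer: 233/2496 ≈ 0.093349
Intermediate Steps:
O(y, G) = 233/39 (O(y, G) = 6 - 1/39 = 233/39)
S(E, u) = 8 (S(E, u) = 5 - 3*(-1) = 5 + 3 = 8)
t(j) = 233/39
q(p) = p**2
t(1958)/q(S(-43, -46)) = 233/(39*(8**2)) = (233/39)/64 = (233/39)*(1/64) = 233/2496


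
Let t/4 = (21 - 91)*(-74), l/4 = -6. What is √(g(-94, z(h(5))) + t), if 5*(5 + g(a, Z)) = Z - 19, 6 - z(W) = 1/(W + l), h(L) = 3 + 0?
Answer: √228354315/105 ≈ 143.92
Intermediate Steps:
l = -24 (l = 4*(-6) = -24)
h(L) = 3
z(W) = 6 - 1/(-24 + W) (z(W) = 6 - 1/(W - 24) = 6 - 1/(-24 + W))
g(a, Z) = -44/5 + Z/5 (g(a, Z) = -5 + (Z - 19)/5 = -5 + (-19 + Z)/5 = -5 + (-19/5 + Z/5) = -44/5 + Z/5)
t = 20720 (t = 4*((21 - 91)*(-74)) = 4*(-70*(-74)) = 4*5180 = 20720)
√(g(-94, z(h(5))) + t) = √((-44/5 + ((-145 + 6*3)/(-24 + 3))/5) + 20720) = √((-44/5 + ((-145 + 18)/(-21))/5) + 20720) = √((-44/5 + (-1/21*(-127))/5) + 20720) = √((-44/5 + (⅕)*(127/21)) + 20720) = √((-44/5 + 127/105) + 20720) = √(-797/105 + 20720) = √(2174803/105) = √228354315/105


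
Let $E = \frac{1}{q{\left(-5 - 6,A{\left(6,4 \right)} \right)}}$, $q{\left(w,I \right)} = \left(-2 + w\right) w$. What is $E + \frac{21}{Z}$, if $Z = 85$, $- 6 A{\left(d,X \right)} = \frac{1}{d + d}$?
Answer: $\frac{3088}{12155} \approx 0.25405$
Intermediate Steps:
$A{\left(d,X \right)} = - \frac{1}{12 d}$ ($A{\left(d,X \right)} = - \frac{1}{6 \left(d + d\right)} = - \frac{1}{6 \cdot 2 d} = - \frac{\frac{1}{2} \frac{1}{d}}{6} = - \frac{1}{12 d}$)
$q{\left(w,I \right)} = w \left(-2 + w\right)$
$E = \frac{1}{143}$ ($E = \frac{1}{\left(-5 - 6\right) \left(-2 - 11\right)} = \frac{1}{\left(-11\right) \left(-2 - 11\right)} = \frac{1}{\left(-11\right) \left(-13\right)} = \frac{1}{143} \approx 0.006993$)
$E + \frac{21}{Z} = \frac{1}{143} + \frac{21}{85} = \frac{3088}{12155}$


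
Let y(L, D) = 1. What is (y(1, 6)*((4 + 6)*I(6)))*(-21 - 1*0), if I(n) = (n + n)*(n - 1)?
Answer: -12600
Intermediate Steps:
I(n) = 2*n*(-1 + n) (I(n) = (2*n)*(-1 + n) = 2*n*(-1 + n))
(y(1, 6)*((4 + 6)*I(6)))*(-21 - 1*0) = (1*((4 + 6)*(2*6*(-1 + 6))))*(-21 - 1*0) = (1*(10*(2*6*5)))*(-21 + 0) = (1*(10*60))*(-21) = (1*600)*(-21) = 600*(-21) = -12600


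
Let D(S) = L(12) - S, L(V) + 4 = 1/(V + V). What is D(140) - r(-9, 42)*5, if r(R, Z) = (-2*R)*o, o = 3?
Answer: -9935/24 ≈ -413.96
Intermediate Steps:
r(R, Z) = -6*R (r(R, Z) = -2*R*3 = -6*R)
L(V) = -4 + 1/(2*V) (L(V) = -4 + 1/(V + V) = -4 + 1/(2*V))
D(S) = -95/24 - S (D(S) = (-4 + (½)/12) - S = (-4 + (½)*(1/12)) - S = (-4 + 1/24) - S = -95/24 - S)
D(140) - r(-9, 42)*5 = (-95/24 - 1*140) - (-6*(-9))*5 = (-95/24 - 140) - 54*5 = -3455/24 - 1*270 = -3455/24 - 270 = -9935/24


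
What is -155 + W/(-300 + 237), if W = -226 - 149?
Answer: -3130/21 ≈ -149.05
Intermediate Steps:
W = -375
-155 + W/(-300 + 237) = -155 - 375/(-300 + 237) = -155 - 375/(-63) = -155 - 1/63*(-375) = -155 + 125/21 = -3130/21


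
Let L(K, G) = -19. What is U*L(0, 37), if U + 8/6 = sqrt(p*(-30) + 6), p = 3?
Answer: 76/3 - 38*I*sqrt(21) ≈ 25.333 - 174.14*I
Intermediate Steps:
U = -4/3 + 2*I*sqrt(21) (U = -4/3 + sqrt(3*(-30) + 6) = -4/3 + sqrt(-90 + 6) = -4/3 + sqrt(-84) = -4/3 + 2*I*sqrt(21) ≈ -1.3333 + 9.1651*I)
U*L(0, 37) = (-4/3 + 2*I*sqrt(21))*(-19) = 76/3 - 38*I*sqrt(21)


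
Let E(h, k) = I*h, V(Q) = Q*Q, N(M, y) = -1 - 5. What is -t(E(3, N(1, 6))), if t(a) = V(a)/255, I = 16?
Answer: -768/85 ≈ -9.0353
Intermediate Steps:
N(M, y) = -6
V(Q) = Q**2
E(h, k) = 16*h
t(a) = a**2/255
-t(E(3, N(1, 6))) = -(16*3)**2/255 = -48**2/255 = -2304/255 = -1*768/85 = -768/85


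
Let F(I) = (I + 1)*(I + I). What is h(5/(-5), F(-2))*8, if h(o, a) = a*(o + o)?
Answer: -64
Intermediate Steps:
F(I) = 2*I*(1 + I) (F(I) = (1 + I)*(2*I) = 2*I*(1 + I))
h(o, a) = 2*a*o (h(o, a) = a*(2*o) = 2*a*o)
h(5/(-5), F(-2))*8 = (2*(2*(-2)*(1 - 2))*(5/(-5)))*8 = (2*(2*(-2)*(-1))*(5*(-⅕)))*8 = (2*4*(-1))*8 = -8*8 = -64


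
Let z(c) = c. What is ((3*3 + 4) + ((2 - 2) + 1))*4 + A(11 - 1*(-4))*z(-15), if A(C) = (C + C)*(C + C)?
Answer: -13444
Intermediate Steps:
A(C) = 4*C² (A(C) = (2*C)*(2*C) = 4*C²)
((3*3 + 4) + ((2 - 2) + 1))*4 + A(11 - 1*(-4))*z(-15) = ((3*3 + 4) + ((2 - 2) + 1))*4 + (4*(11 - 1*(-4))²)*(-15) = ((9 + 4) + (0 + 1))*4 + (4*(11 + 4)²)*(-15) = (13 + 1)*4 + (4*15²)*(-15) = 14*4 + (4*225)*(-15) = 56 + 900*(-15) = 56 - 13500 = -13444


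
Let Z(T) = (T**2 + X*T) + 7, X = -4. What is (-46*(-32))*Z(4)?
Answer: 10304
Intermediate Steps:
Z(T) = 7 + T**2 - 4*T (Z(T) = (T**2 - 4*T) + 7 = 7 + T**2 - 4*T)
(-46*(-32))*Z(4) = (-46*(-32))*(7 + 4**2 - 4*4) = 1472*(7 + 16 - 16) = 1472*7 = 10304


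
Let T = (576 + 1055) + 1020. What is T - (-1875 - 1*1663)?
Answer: 6189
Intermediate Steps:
T = 2651 (T = 1631 + 1020 = 2651)
T - (-1875 - 1*1663) = 2651 - (-1875 - 1*1663) = 2651 - (-1875 - 1663) = 2651 - 1*(-3538) = 2651 + 3538 = 6189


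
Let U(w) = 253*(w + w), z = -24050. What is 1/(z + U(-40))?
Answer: -1/44290 ≈ -2.2578e-5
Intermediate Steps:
U(w) = 506*w (U(w) = 253*(2*w) = 506*w)
1/(z + U(-40)) = 1/(-24050 + 506*(-40)) = 1/(-24050 - 20240) = 1/(-44290) = -1/44290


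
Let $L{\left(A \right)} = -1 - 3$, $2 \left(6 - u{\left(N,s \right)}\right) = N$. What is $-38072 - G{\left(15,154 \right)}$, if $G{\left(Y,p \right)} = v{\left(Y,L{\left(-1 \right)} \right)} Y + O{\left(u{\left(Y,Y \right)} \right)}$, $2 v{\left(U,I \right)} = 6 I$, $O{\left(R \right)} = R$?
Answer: $- \frac{75781}{2} \approx -37891.0$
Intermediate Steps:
$u{\left(N,s \right)} = 6 - \frac{N}{2}$
$L{\left(A \right)} = -4$ ($L{\left(A \right)} = -1 - 3 = -4$)
$v{\left(U,I \right)} = 3 I$ ($v{\left(U,I \right)} = \frac{6 I}{2} = 3 I$)
$G{\left(Y,p \right)} = 6 - \frac{25 Y}{2}$ ($G{\left(Y,p \right)} = 3 \left(-4\right) Y - \left(-6 + \frac{Y}{2}\right) = - 12 Y - \left(-6 + \frac{Y}{2}\right) = 6 - \frac{25 Y}{2}$)
$-38072 - G{\left(15,154 \right)} = -38072 - \left(6 - \frac{375}{2}\right) = -38072 - - \frac{363}{2} = -38072 + \frac{363}{2} = - \frac{75781}{2}$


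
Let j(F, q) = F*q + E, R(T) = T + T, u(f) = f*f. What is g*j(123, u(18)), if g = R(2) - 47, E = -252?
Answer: -1702800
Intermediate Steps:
u(f) = f²
R(T) = 2*T
j(F, q) = -252 + F*q (j(F, q) = F*q - 252 = -252 + F*q)
g = -43 (g = 2*2 - 47 = 4 - 47 = -43)
g*j(123, u(18)) = -43*(-252 + 123*18²) = -43*(-252 + 123*324) = -43*(-252 + 39852) = -43*39600 = -1702800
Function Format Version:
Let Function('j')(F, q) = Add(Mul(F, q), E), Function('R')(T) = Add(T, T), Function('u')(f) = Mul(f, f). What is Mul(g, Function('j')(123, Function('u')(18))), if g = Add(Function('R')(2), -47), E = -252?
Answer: -1702800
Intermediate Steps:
Function('u')(f) = Pow(f, 2)
Function('R')(T) = Mul(2, T)
Function('j')(F, q) = Add(-252, Mul(F, q)) (Function('j')(F, q) = Add(Mul(F, q), -252) = Add(-252, Mul(F, q)))
g = -43 (g = Add(Mul(2, 2), -47) = Add(4, -47) = -43)
Mul(g, Function('j')(123, Function('u')(18))) = Mul(-43, Add(-252, Mul(123, Pow(18, 2)))) = Mul(-43, Add(-252, Mul(123, 324))) = Mul(-43, Add(-252, 39852)) = Mul(-43, 39600) = -1702800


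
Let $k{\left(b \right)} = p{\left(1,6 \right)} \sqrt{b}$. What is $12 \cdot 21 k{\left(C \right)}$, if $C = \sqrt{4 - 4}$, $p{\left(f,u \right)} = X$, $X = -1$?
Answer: $0$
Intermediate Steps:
$p{\left(f,u \right)} = -1$
$C = 0$ ($C = \sqrt{4 - 4} = \sqrt{0} = 0$)
$k{\left(b \right)} = - \sqrt{b}$
$12 \cdot 21 k{\left(C \right)} = 12 \cdot 21 \left(- \sqrt{0}\right) = 252 \left(\left(-1\right) 0\right) = 252 \cdot 0 = 0$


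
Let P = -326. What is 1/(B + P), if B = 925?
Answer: 1/599 ≈ 0.0016694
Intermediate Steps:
1/(B + P) = 1/(925 - 326) = 1/599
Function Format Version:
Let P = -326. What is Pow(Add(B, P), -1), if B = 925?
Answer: Rational(1, 599) ≈ 0.0016694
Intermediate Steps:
Pow(Add(B, P), -1) = Pow(Add(925, -326), -1) = Pow(599, -1) = Rational(1, 599)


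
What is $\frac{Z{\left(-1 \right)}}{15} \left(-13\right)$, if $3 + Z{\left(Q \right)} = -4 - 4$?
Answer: $\frac{143}{15} \approx 9.5333$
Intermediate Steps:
$Z{\left(Q \right)} = -11$ ($Z{\left(Q \right)} = -3 - 8 = -11$)
$\frac{Z{\left(-1 \right)}}{15} \left(-13\right) = - \frac{11}{15} \left(-13\right) = \left(-11\right) \frac{1}{15} \left(-13\right) = \left(- \frac{11}{15}\right) \left(-13\right) = \frac{143}{15}$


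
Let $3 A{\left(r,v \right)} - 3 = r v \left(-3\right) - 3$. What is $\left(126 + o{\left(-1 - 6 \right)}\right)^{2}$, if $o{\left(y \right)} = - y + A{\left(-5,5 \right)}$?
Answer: $24964$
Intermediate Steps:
$A{\left(r,v \right)} = - r v$ ($A{\left(r,v \right)} = 1 + \frac{r v \left(-3\right) - 3}{3} = 1 + \frac{- 3 r v - 3}{3} = 1 + \frac{-3 - 3 r v}{3} = 1 - \left(1 + r v\right) = - r v$)
$o{\left(y \right)} = 25 - y$ ($o{\left(y \right)} = - y - \left(-5\right) 5 = - y + 25 = 25 - y$)
$\left(126 + o{\left(-1 - 6 \right)}\right)^{2} = \left(126 + \left(25 - \left(-1 - 6\right)\right)\right)^{2} = \left(126 + \left(25 - -7\right)\right)^{2} = \left(126 + \left(25 + 7\right)\right)^{2} = \left(126 + 32\right)^{2} = 158^{2} = 24964$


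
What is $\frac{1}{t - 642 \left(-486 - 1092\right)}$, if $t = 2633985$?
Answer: $\frac{1}{3647061} \approx 2.7419 \cdot 10^{-7}$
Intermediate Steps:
$\frac{1}{t - 642 \left(-486 - 1092\right)} = \frac{1}{2633985 - 642 \left(-486 - 1092\right)} = \frac{1}{2633985 - -1013076} = \frac{1}{2633985 + 1013076} = \frac{1}{3647061}$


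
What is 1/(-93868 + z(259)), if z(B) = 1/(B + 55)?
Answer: -314/29474551 ≈ -1.0653e-5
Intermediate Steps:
z(B) = 1/(55 + B)
1/(-93868 + z(259)) = 1/(-93868 + 1/(55 + 259)) = 1/(-93868 + 1/314) = 1/(-29474551/314) = -314/29474551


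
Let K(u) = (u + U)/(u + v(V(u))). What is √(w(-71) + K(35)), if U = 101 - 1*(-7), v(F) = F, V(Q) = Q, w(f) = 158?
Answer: √784210/70 ≈ 12.651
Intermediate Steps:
U = 108 (U = 101 + 7 = 108)
K(u) = (108 + u)/(2*u) (K(u) = (u + 108)/(u + u) = (108 + u)/((2*u)) = (108 + u)*(1/(2*u)) = (108 + u)/(2*u))
√(w(-71) + K(35)) = √(158 + (½)*(108 + 35)/35) = √(158 + (½)*(1/35)*143) = √(158 + 143/70) = √(11203/70) = √784210/70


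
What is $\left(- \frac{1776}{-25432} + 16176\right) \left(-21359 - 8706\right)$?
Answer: $- \frac{1546054322190}{3179} \approx -4.8633 \cdot 10^{8}$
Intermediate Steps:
$\left(- \frac{1776}{-25432} + 16176\right) \left(-21359 - 8706\right) = \left(\left(-1776\right) \left(- \frac{1}{25432}\right) + 16176\right) \left(-30065\right) = \left(\frac{222}{3179} + 16176\right) \left(-30065\right) = \frac{51423726}{3179} \left(-30065\right) = - \frac{1546054322190}{3179}$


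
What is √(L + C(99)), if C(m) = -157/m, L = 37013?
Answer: √40305430/33 ≈ 192.38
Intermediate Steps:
√(L + C(99)) = √(37013 - 157/99) = √(3664130/99) = √40305430/33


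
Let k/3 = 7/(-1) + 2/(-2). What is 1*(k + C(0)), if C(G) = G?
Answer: -24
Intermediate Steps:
k = -24 (k = 3*(7/(-1) + 2/(-2)) = 3*(7*(-1) + 2*(-1/2)) = 3*(-7 - 1) = 3*(-8) = -24)
1*(k + C(0)) = 1*(-24 + 0) = 1*(-24) = -24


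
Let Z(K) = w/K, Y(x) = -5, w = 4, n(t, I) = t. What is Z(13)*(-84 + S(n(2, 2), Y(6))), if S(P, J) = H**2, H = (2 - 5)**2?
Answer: -12/13 ≈ -0.92308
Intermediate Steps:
Z(K) = 4/K
H = 9 (H = (-3)**2 = 9)
S(P, J) = 81 (S(P, J) = 9**2 = 81)
Z(13)*(-84 + S(n(2, 2), Y(6))) = (4/13)*(-84 + 81) = (4*(1/13))*(-3) = (4/13)*(-3) = -12/13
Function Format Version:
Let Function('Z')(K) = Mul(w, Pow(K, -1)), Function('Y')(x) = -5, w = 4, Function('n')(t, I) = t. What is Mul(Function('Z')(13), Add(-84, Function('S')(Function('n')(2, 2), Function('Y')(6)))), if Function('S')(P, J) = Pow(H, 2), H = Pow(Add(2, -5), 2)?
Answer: Rational(-12, 13) ≈ -0.92308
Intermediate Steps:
Function('Z')(K) = Mul(4, Pow(K, -1))
H = 9 (H = Pow(-3, 2) = 9)
Function('S')(P, J) = 81 (Function('S')(P, J) = Pow(9, 2) = 81)
Mul(Function('Z')(13), Add(-84, Function('S')(Function('n')(2, 2), Function('Y')(6)))) = Mul(Mul(4, Pow(13, -1)), Add(-84, 81)) = Mul(Mul(4, Rational(1, 13)), -3) = Mul(Rational(4, 13), -3) = Rational(-12, 13)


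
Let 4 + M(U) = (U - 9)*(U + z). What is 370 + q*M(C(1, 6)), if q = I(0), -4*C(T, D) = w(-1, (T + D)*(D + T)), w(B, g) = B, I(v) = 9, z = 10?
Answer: -7571/16 ≈ -473.19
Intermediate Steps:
C(T, D) = 1/4 (C(T, D) = -1/4*(-1) = 1/4)
M(U) = -4 + (-9 + U)*(10 + U) (M(U) = -4 + (U - 9)*(U + 10) = -4 + (-9 + U)*(10 + U))
q = 9
370 + q*M(C(1, 6)) = 370 + 9*(-94 + 1/4 + (1/4)**2) = 370 + 9*(-94 + 1/4 + 1/16) = 370 + 9*(-1499/16) = 370 - 13491/16 = -7571/16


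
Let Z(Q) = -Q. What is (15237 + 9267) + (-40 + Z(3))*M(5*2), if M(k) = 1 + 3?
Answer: 24332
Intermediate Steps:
M(k) = 4
(15237 + 9267) + (-40 + Z(3))*M(5*2) = (15237 + 9267) + (-40 - 1*3)*4 = 24504 + (-40 - 3)*4 = 24504 - 43*4 = 24504 - 172 = 24332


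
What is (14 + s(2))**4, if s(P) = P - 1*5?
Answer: 14641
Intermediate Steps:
s(P) = -5 + P (s(P) = P - 5 = -5 + P)
(14 + s(2))**4 = (14 + (-5 + 2))**4 = (14 - 3)**4 = 11**4 = 14641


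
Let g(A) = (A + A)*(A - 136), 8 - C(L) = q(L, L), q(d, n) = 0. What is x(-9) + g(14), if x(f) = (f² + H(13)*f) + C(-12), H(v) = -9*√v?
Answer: -3327 + 81*√13 ≈ -3034.9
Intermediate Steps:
C(L) = 8 (C(L) = 8 - 1*0 = 8 + 0 = 8)
g(A) = 2*A*(-136 + A) (g(A) = (2*A)*(-136 + A) = 2*A*(-136 + A))
x(f) = 8 + f² - 9*f*√13 (x(f) = (f² + (-9*√13)*f) + 8 = (f² - 9*f*√13) + 8 = 8 + f² - 9*f*√13)
x(-9) + g(14) = (8 + (-9)² - 9*(-9)*√13) + 2*14*(-136 + 14) = (8 + 81 + 81*√13) + 2*14*(-122) = (89 + 81*√13) - 3416 = -3327 + 81*√13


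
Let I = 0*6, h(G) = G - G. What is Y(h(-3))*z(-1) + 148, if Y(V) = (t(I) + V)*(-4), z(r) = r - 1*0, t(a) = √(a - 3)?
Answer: 148 + 4*I*√3 ≈ 148.0 + 6.9282*I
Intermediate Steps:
h(G) = 0
I = 0
t(a) = √(-3 + a)
z(r) = r (z(r) = r + 0 = r)
Y(V) = -4*V - 4*I*√3 (Y(V) = (√(-3 + 0) + V)*(-4) = (√(-3) + V)*(-4) = (I*√3 + V)*(-4) = (V + I*√3)*(-4) = -4*V - 4*I*√3)
Y(h(-3))*z(-1) + 148 = (-4*0 - 4*I*√3)*(-1) + 148 = (0 - 4*I*√3)*(-1) + 148 = -4*I*√3*(-1) + 148 = 4*I*√3 + 148 = 148 + 4*I*√3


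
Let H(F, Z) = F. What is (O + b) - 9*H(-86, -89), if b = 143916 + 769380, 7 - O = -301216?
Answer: 1215293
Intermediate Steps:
O = 301223 (O = 7 - 1*(-301216) = 7 + 301216 = 301223)
b = 913296
(O + b) - 9*H(-86, -89) = (301223 + 913296) - 9*(-86) = 1214519 + 774 = 1215293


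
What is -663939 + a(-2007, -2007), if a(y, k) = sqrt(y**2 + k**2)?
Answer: -663939 + 2007*sqrt(2) ≈ -6.6110e+5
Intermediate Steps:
a(y, k) = sqrt(k**2 + y**2)
-663939 + a(-2007, -2007) = -663939 + sqrt((-2007)**2 + (-2007)**2) = -663939 + sqrt(4028049 + 4028049) = -663939 + sqrt(8056098) = -663939 + 2007*sqrt(2)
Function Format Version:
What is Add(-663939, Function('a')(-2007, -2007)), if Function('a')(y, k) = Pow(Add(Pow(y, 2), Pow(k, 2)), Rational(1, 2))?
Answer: Add(-663939, Mul(2007, Pow(2, Rational(1, 2)))) ≈ -6.6110e+5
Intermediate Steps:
Function('a')(y, k) = Pow(Add(Pow(k, 2), Pow(y, 2)), Rational(1, 2))
Add(-663939, Function('a')(-2007, -2007)) = Add(-663939, Pow(Add(Pow(-2007, 2), Pow(-2007, 2)), Rational(1, 2))) = Add(-663939, Pow(Add(4028049, 4028049), Rational(1, 2))) = Add(-663939, Pow(8056098, Rational(1, 2))) = Add(-663939, Mul(2007, Pow(2, Rational(1, 2))))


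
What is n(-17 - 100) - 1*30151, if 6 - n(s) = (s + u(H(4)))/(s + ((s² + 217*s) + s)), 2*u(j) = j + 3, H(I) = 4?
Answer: -719501087/23868 ≈ -30145.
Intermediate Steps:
u(j) = 3/2 + j/2 (u(j) = (j + 3)/2 = (3 + j)/2 = 3/2 + j/2)
n(s) = 6 - (7/2 + s)/(s² + 219*s) (n(s) = 6 - (s + (3/2 + (½)*4))/(s + ((s² + 217*s) + s)) = 6 - (s + (3/2 + 2))/(s + (s² + 218*s)) = 6 - (s + 7/2)/(s² + 219*s) = 6 - (7/2 + s)/(s² + 219*s))
n(-17 - 100) - 1*30151 = (-7 + 12*(-17 - 100)² + 2626*(-17 - 100))/(2*(-17 - 100)*(219 + (-17 - 100))) - 1*30151 = (½)*(-7 + 12*(-117)² + 2626*(-117))/(-117*(219 - 117)) - 30151 = (½)*(-1/117)*(-7 + 12*13689 - 307242)/102 - 30151 = (½)*(-1/117)*(1/102)*(-7 + 164268 - 307242) - 30151 = (½)*(-1/117)*(1/102)*(-142981) - 30151 = 142981/23868 - 30151 = -719501087/23868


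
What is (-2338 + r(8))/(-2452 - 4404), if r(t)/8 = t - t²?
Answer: 1393/3428 ≈ 0.40636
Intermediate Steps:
r(t) = -8*t² + 8*t (r(t) = 8*(t - t²) = -8*t² + 8*t)
(-2338 + r(8))/(-2452 - 4404) = (-2338 + 8*8*(1 - 1*8))/(-2452 - 4404) = (-2338 + 8*8*(1 - 8))/(-6856) = (-2338 + 8*8*(-7))*(-1/6856) = (-2338 - 448)*(-1/6856) = -2786*(-1/6856) = 1393/3428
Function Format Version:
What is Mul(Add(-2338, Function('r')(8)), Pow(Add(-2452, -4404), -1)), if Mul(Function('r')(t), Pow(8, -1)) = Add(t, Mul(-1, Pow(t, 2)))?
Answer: Rational(1393, 3428) ≈ 0.40636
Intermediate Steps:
Function('r')(t) = Add(Mul(-8, Pow(t, 2)), Mul(8, t)) (Function('r')(t) = Mul(8, Add(t, Mul(-1, Pow(t, 2)))) = Add(Mul(-8, Pow(t, 2)), Mul(8, t)))
Mul(Add(-2338, Function('r')(8)), Pow(Add(-2452, -4404), -1)) = Mul(Add(-2338, Mul(8, 8, Add(1, Mul(-1, 8)))), Pow(Add(-2452, -4404), -1)) = Mul(Add(-2338, Mul(8, 8, Add(1, -8))), Pow(-6856, -1)) = Mul(Add(-2338, Mul(8, 8, -7)), Rational(-1, 6856)) = Mul(Add(-2338, -448), Rational(-1, 6856)) = Mul(-2786, Rational(-1, 6856)) = Rational(1393, 3428)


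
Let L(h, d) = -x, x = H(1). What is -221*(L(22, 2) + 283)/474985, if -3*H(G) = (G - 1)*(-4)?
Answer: -62543/474985 ≈ -0.13167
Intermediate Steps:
H(G) = -4/3 + 4*G/3 (H(G) = -(G - 1)*(-4)/3 = -(-1 + G)*(-4)/3 = -(4 - 4*G)/3 = -4/3 + 4*G/3)
x = 0 (x = -4/3 + (4/3)*1 = -4/3 + 4/3 = 0)
L(h, d) = 0 (L(h, d) = -1*0 = 0)
-221*(L(22, 2) + 283)/474985 = -221*(0 + 283)/474985 = -221*283*(1/474985) = -62543*1/474985 = -62543/474985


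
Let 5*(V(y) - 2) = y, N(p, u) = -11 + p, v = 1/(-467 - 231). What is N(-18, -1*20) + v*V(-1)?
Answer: -101219/3490 ≈ -29.003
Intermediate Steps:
v = -1/698 (v = 1/(-698) = -1/698 ≈ -0.0014327)
V(y) = 2 + y/5
N(-18, -1*20) + v*V(-1) = (-11 - 18) - (2 + (1/5)*(-1))/698 = -29 - (2 - 1/5)/698 = -29 - 1/698*9/5 = -29 - 9/3490 = -101219/3490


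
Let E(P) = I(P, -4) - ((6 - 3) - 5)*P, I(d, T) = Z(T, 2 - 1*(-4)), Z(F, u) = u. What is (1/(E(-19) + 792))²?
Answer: 1/577600 ≈ 1.7313e-6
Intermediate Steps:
I(d, T) = 6 (I(d, T) = 2 - 1*(-4) = 2 + 4 = 6)
E(P) = 6 + 2*P (E(P) = 6 - ((6 - 3) - 5)*P = 6 - (3 - 5)*P = 6 - (-2)*P = 6 + 2*P)
(1/(E(-19) + 792))² = (1/((6 + 2*(-19)) + 792))² = (1/((6 - 38) + 792))² = (1/(-32 + 792))² = (1/760)² = 1/577600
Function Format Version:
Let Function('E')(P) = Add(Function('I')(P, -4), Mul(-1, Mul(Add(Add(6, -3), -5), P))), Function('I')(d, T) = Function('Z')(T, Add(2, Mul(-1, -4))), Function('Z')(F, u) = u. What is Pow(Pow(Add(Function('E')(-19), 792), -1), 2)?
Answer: Rational(1, 577600) ≈ 1.7313e-6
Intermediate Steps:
Function('I')(d, T) = 6 (Function('I')(d, T) = Add(2, Mul(-1, -4)) = Add(2, 4) = 6)
Function('E')(P) = Add(6, Mul(2, P)) (Function('E')(P) = Add(6, Mul(-1, Mul(Add(Add(6, -3), -5), P))) = Add(6, Mul(-1, Mul(Add(3, -5), P))) = Add(6, Mul(-1, Mul(-2, P))) = Add(6, Mul(2, P)))
Pow(Pow(Add(Function('E')(-19), 792), -1), 2) = Pow(Pow(Add(Add(6, Mul(2, -19)), 792), -1), 2) = Pow(Pow(Add(Add(6, -38), 792), -1), 2) = Pow(Pow(Add(-32, 792), -1), 2) = Pow(Pow(760, -1), 2) = Pow(Rational(1, 760), 2) = Rational(1, 577600)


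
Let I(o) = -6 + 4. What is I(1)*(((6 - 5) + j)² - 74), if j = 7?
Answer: 20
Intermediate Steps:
I(o) = -2
I(1)*(((6 - 5) + j)² - 74) = -2*(((6 - 5) + 7)² - 74) = -2*((1 + 7)² - 74) = -2*(8² - 74) = -2*(64 - 74) = -2*(-10) = 20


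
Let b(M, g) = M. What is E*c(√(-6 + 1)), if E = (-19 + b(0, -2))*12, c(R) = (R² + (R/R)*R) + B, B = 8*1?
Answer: -684 - 228*I*√5 ≈ -684.0 - 509.82*I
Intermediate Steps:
B = 8
c(R) = 8 + R + R² (c(R) = (R² + (R/R)*R) + 8 = (R² + 1*R) + 8 = (R² + R) + 8 = (R + R²) + 8 = 8 + R + R²)
E = -228 (E = (-19 + 0)*12 = -19*12 = -228)
E*c(√(-6 + 1)) = -228*(8 + √(-6 + 1) + (√(-6 + 1))²) = -228*(8 + √(-5) + (√(-5))²) = -228*(8 + I*√5 + (I*√5)²) = -228*(8 + I*√5 - 5) = -228*(3 + I*√5) = -684 - 228*I*√5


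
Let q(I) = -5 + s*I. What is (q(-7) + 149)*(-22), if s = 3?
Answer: -2706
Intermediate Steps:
q(I) = -5 + 3*I
(q(-7) + 149)*(-22) = ((-5 + 3*(-7)) + 149)*(-22) = ((-5 - 21) + 149)*(-22) = (-26 + 149)*(-22) = 123*(-22) = -2706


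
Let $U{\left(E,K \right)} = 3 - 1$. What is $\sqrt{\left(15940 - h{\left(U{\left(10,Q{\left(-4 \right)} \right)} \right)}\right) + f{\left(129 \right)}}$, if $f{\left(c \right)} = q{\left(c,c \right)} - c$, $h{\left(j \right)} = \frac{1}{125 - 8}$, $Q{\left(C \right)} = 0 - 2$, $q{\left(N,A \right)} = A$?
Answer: $\frac{\sqrt{24244727}}{39} \approx 126.25$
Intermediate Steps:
$Q{\left(C \right)} = -2$ ($Q{\left(C \right)} = 0 - 2 = -2$)
$U{\left(E,K \right)} = 2$
$h{\left(j \right)} = \frac{1}{117}$
$f{\left(c \right)} = 0$ ($f{\left(c \right)} = c - c = 0$)
$\sqrt{\left(15940 - h{\left(U{\left(10,Q{\left(-4 \right)} \right)} \right)}\right) + f{\left(129 \right)}} = \sqrt{\left(15940 - \frac{1}{117}\right) + 0} = \sqrt{\frac{1864979}{117} + 0} = \sqrt{\frac{1864979}{117}} = \frac{\sqrt{24244727}}{39}$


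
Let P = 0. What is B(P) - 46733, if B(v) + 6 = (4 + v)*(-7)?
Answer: -46767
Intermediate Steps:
B(v) = -34 - 7*v (B(v) = -6 + (4 + v)*(-7) = -6 + (-28 - 7*v) = -34 - 7*v)
B(P) - 46733 = (-34 - 7*0) - 46733 = (-34 + 0) - 46733 = -34 - 46733 = -46767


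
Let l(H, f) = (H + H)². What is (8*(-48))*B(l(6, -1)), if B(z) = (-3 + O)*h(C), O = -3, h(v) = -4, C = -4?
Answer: -9216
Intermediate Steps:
l(H, f) = 4*H² (l(H, f) = (2*H)² = 4*H²)
B(z) = 24 (B(z) = (-3 - 3)*(-4) = -6*(-4) = 24)
(8*(-48))*B(l(6, -1)) = (8*(-48))*24 = -384*24 = -9216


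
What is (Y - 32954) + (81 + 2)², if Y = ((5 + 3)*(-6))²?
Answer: -23761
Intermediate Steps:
Y = 2304 (Y = (8*(-6))² = (-48)² = 2304)
(Y - 32954) + (81 + 2)² = (2304 - 32954) + (81 + 2)² = -30650 + 83² = -30650 + 6889 = -23761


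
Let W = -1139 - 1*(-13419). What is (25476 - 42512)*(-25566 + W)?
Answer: 226340296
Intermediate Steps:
W = 12280 (W = -1139 + 13419 = 12280)
(25476 - 42512)*(-25566 + W) = (25476 - 42512)*(-25566 + 12280) = -17036*(-13286) = 226340296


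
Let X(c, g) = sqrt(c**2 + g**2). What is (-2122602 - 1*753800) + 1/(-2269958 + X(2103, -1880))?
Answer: -14821240510986281468/5152701364755 - sqrt(7957009)/5152701364755 ≈ -2.8764e+6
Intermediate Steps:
(-2122602 - 1*753800) + 1/(-2269958 + X(2103, -1880)) = (-2122602 - 1*753800) + 1/(-2269958 + sqrt(2103**2 + (-1880)**2)) = (-2122602 - 753800) + 1/(-2269958 + sqrt(4422609 + 3534400)) = -2876402 + 1/(-2269958 + sqrt(7957009))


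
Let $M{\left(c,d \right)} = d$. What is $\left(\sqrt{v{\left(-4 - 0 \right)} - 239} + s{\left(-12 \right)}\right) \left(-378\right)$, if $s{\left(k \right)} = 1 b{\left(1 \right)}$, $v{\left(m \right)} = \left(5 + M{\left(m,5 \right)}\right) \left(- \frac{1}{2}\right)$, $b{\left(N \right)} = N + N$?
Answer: $-756 - 756 i \sqrt{61} \approx -756.0 - 5904.5 i$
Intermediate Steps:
$b{\left(N \right)} = 2 N$
$v{\left(m \right)} = -5$ ($v{\left(m \right)} = \left(5 + 5\right) \left(- \frac{1}{2}\right) = 10 \left(\left(-1\right) \frac{1}{2}\right) = 10 \left(- \frac{1}{2}\right) = -5$)
$s{\left(k \right)} = 2$ ($s{\left(k \right)} = 1 \cdot 2 \cdot 1 = 1 \cdot 2 = 2$)
$\left(\sqrt{v{\left(-4 - 0 \right)} - 239} + s{\left(-12 \right)}\right) \left(-378\right) = \left(\sqrt{-5 - 239} + 2\right) \left(-378\right) = \left(\sqrt{-244} + 2\right) \left(-378\right) = \left(2 i \sqrt{61} + 2\right) \left(-378\right) = \left(2 + 2 i \sqrt{61}\right) \left(-378\right) = -756 - 756 i \sqrt{61}$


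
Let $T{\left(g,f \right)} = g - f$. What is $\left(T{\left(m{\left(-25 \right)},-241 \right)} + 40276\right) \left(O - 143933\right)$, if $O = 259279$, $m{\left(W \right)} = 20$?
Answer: $4675780802$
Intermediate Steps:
$\left(T{\left(m{\left(-25 \right)},-241 \right)} + 40276\right) \left(O - 143933\right) = \left(\left(20 - -241\right) + 40276\right) \left(259279 - 143933\right) = \left(\left(20 + 241\right) + 40276\right) 115346 = \left(261 + 40276\right) 115346 = 40537 \cdot 115346 = 4675780802$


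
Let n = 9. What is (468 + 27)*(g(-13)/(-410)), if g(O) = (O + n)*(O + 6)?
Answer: -1386/41 ≈ -33.805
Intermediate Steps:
g(O) = (6 + O)*(9 + O) (g(O) = (O + 9)*(O + 6) = (9 + O)*(6 + O) = (6 + O)*(9 + O))
(468 + 27)*(g(-13)/(-410)) = (468 + 27)*((54 + (-13)² + 15*(-13))/(-410)) = 495*((54 + 169 - 195)*(-1/410)) = 495*(28*(-1/410)) = 495*(-14/205) = -1386/41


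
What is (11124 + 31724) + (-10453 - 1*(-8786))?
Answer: 41181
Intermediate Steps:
(11124 + 31724) + (-10453 - 1*(-8786)) = 42848 + (-10453 + 8786) = 42848 - 1667 = 41181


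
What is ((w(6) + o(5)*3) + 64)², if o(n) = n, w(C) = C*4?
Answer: 10609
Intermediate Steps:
w(C) = 4*C
((w(6) + o(5)*3) + 64)² = ((4*6 + 5*3) + 64)² = ((24 + 15) + 64)² = (39 + 64)² = 103² = 10609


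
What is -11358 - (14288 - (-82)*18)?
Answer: -27122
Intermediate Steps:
-11358 - (14288 - (-82)*18) = -11358 - (14288 - 1*(-1476)) = -11358 - (14288 + 1476) = -11358 - 1*15764 = -11358 - 15764 = -27122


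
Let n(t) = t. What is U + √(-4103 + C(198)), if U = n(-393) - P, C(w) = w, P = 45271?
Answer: -45664 + I*√3905 ≈ -45664.0 + 62.49*I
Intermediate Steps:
U = -45664 (U = -393 - 1*45271 = -393 - 45271 = -45664)
U + √(-4103 + C(198)) = -45664 + √(-4103 + 198) = -45664 + √(-3905) = -45664 + I*√3905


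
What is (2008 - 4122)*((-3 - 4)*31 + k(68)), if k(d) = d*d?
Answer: -9316398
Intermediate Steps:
k(d) = d²
(2008 - 4122)*((-3 - 4)*31 + k(68)) = (2008 - 4122)*((-3 - 4)*31 + 68²) = -2114*(-7*31 + 4624) = -2114*(-217 + 4624) = -2114*4407 = -9316398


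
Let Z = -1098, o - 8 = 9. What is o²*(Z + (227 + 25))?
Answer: -244494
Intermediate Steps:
o = 17 (o = 8 + 9 = 17)
o²*(Z + (227 + 25)) = 17²*(-1098 + (227 + 25)) = 289*(-1098 + 252) = 289*(-846) = -244494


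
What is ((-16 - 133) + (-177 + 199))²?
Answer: 16129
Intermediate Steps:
((-16 - 133) + (-177 + 199))² = (-149 + 22)² = (-127)² = 16129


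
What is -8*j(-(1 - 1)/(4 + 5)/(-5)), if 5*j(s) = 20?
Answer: -32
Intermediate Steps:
j(s) = 4 (j(s) = (⅕)*20 = 4)
-8*j(-(1 - 1)/(4 + 5)/(-5)) = -8*4 = -32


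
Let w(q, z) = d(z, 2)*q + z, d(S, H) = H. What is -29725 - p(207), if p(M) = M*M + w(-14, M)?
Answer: -72753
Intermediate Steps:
w(q, z) = z + 2*q (w(q, z) = 2*q + z = z + 2*q)
p(M) = -28 + M + M² (p(M) = M*M + (M + 2*(-14)) = M² + (M - 28) = M² + (-28 + M) = -28 + M + M²)
-29725 - p(207) = -29725 - (-28 + 207 + 207²) = -29725 - (-28 + 207 + 42849) = -29725 - 1*43028 = -29725 - 43028 = -72753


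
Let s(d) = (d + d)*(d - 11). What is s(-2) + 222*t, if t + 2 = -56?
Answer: -12824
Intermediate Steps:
t = -58 (t = -2 - 56 = -58)
s(d) = 2*d*(-11 + d) (s(d) = (2*d)*(-11 + d) = 2*d*(-11 + d))
s(-2) + 222*t = 2*(-2)*(-11 - 2) + 222*(-58) = 2*(-2)*(-13) - 12876 = 52 - 12876 = -12824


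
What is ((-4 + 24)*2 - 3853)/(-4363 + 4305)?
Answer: 3813/58 ≈ 65.741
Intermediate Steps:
((-4 + 24)*2 - 3853)/(-4363 + 4305) = (20*2 - 3853)/(-58) = (40 - 3853)*(-1/58) = -3813*(-1/58) = 3813/58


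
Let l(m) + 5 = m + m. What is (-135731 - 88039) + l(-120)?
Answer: -224015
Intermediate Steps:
l(m) = -5 + 2*m (l(m) = -5 + (m + m) = -5 + 2*m)
(-135731 - 88039) + l(-120) = (-135731 - 88039) + (-5 + 2*(-120)) = -223770 + (-5 - 240) = -223770 - 245 = -224015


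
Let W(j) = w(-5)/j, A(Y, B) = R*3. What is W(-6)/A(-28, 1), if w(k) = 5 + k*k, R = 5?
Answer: -1/3 ≈ -0.33333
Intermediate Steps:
A(Y, B) = 15 (A(Y, B) = 5*3 = 15)
w(k) = 5 + k**2
W(j) = 30/j (W(j) = (5 + (-5)**2)/j = (5 + 25)/j = 30/j)
W(-6)/A(-28, 1) = (30/(-6))/15 = (30*(-1/6))*(1/15) = -5*1/15 = -1/3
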